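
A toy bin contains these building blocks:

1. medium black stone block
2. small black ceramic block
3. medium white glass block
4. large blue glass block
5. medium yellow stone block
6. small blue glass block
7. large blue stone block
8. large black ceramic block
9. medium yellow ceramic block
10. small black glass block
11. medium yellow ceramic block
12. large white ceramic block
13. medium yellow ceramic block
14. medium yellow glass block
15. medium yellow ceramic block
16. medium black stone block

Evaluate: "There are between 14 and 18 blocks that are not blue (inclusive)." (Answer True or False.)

False

blocks that are not blue: 13.
The claim requires 14 ≤ 13 ≤ 18, which does not hold.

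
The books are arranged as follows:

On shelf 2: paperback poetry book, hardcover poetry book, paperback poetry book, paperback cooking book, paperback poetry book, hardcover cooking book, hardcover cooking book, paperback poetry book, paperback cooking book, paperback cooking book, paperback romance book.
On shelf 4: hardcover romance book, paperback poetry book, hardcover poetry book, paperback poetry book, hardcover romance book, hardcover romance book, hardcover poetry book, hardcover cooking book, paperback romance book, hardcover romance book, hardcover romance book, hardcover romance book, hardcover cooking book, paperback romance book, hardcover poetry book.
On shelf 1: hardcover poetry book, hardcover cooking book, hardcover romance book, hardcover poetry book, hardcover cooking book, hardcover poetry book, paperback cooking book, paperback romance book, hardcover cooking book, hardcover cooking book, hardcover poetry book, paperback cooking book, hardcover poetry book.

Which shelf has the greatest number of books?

Counts by shelf: shelf 4→15, shelf 1→13, shelf 2→11.
The maximum is 15, held uniquely by shelf 4.

shelf 4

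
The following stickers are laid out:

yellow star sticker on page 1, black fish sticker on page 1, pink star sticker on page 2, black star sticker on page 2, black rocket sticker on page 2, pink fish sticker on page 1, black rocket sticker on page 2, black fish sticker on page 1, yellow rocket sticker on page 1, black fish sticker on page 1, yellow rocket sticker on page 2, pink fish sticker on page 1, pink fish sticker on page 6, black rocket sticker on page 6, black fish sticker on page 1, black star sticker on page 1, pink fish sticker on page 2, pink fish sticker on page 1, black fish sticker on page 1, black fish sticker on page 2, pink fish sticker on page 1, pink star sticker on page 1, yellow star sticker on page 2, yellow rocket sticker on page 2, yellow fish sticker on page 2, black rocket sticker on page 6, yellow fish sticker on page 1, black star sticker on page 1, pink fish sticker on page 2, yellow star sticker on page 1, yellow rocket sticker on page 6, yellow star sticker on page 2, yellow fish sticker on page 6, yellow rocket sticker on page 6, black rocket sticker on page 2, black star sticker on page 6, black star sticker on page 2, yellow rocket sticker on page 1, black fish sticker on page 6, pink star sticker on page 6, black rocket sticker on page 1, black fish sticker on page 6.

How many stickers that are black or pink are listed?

black: 19; pink: 10; together 19 + 10 = 29.

29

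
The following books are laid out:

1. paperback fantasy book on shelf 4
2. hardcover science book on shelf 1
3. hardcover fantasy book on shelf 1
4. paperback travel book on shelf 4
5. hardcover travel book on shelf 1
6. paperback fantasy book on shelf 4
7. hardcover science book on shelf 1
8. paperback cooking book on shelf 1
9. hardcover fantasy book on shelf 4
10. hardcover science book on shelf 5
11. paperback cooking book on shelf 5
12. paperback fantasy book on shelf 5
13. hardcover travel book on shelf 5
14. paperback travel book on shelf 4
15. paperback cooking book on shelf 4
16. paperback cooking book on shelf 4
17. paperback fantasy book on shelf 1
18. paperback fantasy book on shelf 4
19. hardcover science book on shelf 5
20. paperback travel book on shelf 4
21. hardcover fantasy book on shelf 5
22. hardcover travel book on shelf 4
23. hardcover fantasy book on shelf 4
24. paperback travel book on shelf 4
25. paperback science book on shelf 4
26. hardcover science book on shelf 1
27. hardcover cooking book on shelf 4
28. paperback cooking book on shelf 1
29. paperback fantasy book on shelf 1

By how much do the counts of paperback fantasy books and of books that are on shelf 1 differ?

3

paperback fantasy books: 6. books on shelf 1: 9.
|6 − 9| = 9 − 6 = 3.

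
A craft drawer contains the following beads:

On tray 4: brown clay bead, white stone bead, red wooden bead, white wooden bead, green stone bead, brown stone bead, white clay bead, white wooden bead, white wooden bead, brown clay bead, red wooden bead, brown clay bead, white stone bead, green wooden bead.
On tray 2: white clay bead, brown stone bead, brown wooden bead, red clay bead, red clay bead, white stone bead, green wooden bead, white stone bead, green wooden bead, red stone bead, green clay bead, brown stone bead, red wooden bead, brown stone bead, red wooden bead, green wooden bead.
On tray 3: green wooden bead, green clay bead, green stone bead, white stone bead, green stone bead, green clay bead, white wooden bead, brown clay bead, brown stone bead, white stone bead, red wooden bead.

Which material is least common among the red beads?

Counts by material (restricted to red beads): wooden 5, clay 2, stone 1.
The minimum is 1, held uniquely by stone.

stone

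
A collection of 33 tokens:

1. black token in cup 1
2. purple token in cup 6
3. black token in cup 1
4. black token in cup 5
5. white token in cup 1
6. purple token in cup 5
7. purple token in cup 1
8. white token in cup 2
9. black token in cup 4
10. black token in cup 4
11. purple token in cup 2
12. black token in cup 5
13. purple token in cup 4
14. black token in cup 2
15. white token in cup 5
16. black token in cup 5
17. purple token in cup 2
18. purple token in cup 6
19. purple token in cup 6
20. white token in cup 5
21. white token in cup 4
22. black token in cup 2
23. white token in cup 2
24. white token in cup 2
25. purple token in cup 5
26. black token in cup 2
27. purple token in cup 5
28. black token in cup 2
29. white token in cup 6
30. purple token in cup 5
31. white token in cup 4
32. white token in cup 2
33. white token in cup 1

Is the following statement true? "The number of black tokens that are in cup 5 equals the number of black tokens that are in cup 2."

|black tokens in cup 5| = 3.
|black tokens in cup 2| = 4.
The claim requires 3 = 4, which does not hold.

False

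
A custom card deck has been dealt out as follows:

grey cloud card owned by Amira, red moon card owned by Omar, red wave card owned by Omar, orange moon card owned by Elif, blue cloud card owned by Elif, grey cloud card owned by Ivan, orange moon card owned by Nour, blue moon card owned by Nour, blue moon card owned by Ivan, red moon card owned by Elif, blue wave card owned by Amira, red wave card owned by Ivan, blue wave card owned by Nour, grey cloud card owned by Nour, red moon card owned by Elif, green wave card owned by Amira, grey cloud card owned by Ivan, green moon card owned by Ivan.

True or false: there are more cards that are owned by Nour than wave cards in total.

False

|cards owned by Nour| = 4.
|wave cards| = 5.
The claim requires 4 > 5, which does not hold.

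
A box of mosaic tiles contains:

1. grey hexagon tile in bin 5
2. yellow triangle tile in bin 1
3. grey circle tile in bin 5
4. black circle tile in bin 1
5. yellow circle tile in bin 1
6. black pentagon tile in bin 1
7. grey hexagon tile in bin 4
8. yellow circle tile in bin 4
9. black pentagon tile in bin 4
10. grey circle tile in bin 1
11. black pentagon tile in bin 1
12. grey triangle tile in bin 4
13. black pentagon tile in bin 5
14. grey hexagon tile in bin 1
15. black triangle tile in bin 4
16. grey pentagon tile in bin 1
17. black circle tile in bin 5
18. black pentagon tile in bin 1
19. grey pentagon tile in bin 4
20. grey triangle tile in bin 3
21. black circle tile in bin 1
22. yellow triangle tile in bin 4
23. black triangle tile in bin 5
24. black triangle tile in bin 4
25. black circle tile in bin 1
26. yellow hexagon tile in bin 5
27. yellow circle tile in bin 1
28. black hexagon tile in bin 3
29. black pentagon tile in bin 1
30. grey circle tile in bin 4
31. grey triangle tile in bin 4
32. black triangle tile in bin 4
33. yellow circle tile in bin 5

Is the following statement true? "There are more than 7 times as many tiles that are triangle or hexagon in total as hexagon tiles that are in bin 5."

|tiles that are triangle or hexagon| = 14.
|hexagon tiles in bin 5| = 2.
The claim requires 14 > 7 × 2 = 14, which does not hold.

False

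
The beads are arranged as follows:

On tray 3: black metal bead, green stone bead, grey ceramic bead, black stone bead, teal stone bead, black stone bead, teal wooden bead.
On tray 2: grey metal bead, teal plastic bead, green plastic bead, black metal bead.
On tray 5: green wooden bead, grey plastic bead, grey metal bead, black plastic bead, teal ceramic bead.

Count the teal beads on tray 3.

2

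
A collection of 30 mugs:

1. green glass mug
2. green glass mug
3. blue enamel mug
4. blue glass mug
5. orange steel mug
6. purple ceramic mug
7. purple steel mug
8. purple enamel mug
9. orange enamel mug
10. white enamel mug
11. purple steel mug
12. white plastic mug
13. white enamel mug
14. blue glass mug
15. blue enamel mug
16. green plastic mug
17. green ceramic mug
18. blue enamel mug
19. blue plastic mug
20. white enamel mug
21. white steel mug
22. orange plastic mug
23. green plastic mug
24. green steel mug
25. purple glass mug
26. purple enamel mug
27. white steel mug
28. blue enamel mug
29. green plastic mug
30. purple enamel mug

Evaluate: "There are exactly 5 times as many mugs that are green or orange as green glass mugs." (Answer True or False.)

mugs that are green or orange: 10.
green glass mugs: 2.
The claim requires 10 = 5 × 2 = 10, which holds.

True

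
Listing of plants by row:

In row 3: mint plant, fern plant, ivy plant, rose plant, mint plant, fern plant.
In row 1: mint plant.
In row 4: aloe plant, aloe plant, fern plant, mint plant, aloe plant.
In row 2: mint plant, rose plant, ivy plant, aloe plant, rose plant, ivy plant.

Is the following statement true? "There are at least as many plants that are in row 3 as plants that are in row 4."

There are 6 plants in row 3.
There are 5 plants in row 4.
The claim requires 6 ≥ 5, which holds.

True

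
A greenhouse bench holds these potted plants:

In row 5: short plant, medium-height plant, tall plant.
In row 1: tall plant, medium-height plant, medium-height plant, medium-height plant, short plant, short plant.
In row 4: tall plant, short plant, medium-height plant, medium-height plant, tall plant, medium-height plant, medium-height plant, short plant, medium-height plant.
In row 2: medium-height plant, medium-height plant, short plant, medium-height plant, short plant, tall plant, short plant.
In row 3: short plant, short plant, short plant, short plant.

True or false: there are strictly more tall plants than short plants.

False

tall plants: 5.
short plants: 12.
The claim requires 5 > 12, which does not hold.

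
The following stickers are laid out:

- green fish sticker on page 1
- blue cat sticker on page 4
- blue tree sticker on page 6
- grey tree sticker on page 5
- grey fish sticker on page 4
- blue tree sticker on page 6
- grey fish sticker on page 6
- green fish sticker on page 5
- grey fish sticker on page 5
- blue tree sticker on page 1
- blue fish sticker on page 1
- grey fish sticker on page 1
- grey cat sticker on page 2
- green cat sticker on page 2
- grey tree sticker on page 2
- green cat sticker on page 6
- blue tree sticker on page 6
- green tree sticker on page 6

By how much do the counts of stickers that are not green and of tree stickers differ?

stickers that are not green: 13. tree stickers: 7.
|13 − 7| = 13 − 7 = 6.

6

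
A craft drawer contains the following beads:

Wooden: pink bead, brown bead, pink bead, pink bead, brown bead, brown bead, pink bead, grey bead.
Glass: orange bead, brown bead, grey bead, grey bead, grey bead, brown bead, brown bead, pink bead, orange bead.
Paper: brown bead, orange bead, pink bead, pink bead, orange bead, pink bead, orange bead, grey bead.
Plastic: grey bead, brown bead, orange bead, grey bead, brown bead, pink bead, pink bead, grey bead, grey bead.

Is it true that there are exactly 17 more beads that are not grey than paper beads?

True

There are 25 beads that are not grey.
There are 8 paper beads.
The claim requires 25 − 8 (= 17) to equal 17, which holds.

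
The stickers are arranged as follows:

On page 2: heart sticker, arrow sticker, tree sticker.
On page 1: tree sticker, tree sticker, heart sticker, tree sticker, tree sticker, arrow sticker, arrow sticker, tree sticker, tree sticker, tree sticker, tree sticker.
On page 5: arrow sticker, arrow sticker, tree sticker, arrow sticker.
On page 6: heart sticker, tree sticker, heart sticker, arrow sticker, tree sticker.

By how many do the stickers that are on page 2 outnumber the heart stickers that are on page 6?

stickers on page 2: 3.
heart stickers on page 6: 2.
3 − 2 = 1.

1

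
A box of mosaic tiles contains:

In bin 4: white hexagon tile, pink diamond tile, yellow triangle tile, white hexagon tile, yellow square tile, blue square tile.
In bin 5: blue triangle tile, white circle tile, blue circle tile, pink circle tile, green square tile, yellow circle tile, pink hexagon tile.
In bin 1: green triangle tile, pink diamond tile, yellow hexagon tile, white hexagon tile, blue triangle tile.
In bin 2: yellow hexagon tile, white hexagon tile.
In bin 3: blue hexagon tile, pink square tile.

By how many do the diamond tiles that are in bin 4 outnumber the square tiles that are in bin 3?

diamond tiles in bin 4: 1.
square tiles in bin 3: 1.
1 − 1 = 0.

0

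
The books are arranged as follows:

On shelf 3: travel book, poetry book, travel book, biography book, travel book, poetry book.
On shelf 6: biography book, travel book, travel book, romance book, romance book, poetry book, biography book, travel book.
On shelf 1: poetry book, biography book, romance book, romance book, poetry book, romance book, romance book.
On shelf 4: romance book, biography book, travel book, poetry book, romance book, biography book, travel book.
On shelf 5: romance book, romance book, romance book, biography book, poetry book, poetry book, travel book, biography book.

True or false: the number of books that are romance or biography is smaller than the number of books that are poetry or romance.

False

There are 19 books that are romance or biography.
There are 19 books that are poetry or romance.
The claim requires 19 < 19, which does not hold.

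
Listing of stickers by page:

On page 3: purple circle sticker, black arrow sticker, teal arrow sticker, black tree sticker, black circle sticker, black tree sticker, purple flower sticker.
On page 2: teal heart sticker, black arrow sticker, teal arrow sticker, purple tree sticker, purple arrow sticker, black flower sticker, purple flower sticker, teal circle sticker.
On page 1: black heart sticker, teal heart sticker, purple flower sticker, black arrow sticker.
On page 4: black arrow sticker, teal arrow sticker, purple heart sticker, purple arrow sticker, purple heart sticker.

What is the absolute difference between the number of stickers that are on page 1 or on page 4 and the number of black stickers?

0

stickers on page 1 or on page 4: 9. black stickers: 9.
|9 − 9| = 9 − 9 = 0.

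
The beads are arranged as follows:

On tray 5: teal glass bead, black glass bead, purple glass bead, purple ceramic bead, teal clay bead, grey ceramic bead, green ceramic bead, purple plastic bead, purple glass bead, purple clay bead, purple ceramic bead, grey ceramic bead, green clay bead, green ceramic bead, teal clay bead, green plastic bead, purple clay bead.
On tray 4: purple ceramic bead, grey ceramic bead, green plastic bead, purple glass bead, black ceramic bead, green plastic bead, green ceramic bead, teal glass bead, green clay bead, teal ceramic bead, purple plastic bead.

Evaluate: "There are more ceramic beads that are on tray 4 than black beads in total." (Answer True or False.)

True

|ceramic beads on tray 4| = 5.
|black beads| = 2.
The claim requires 5 > 2, which holds.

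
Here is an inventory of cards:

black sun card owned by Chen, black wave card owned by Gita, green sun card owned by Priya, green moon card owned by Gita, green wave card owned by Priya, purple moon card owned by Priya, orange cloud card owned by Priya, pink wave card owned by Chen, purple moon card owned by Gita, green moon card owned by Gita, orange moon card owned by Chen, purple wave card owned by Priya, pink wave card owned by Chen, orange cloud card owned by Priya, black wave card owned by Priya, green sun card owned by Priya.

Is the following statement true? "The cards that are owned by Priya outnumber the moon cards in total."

True

cards owned by Priya: 8.
moon cards: 5.
The claim requires 8 > 5, which holds.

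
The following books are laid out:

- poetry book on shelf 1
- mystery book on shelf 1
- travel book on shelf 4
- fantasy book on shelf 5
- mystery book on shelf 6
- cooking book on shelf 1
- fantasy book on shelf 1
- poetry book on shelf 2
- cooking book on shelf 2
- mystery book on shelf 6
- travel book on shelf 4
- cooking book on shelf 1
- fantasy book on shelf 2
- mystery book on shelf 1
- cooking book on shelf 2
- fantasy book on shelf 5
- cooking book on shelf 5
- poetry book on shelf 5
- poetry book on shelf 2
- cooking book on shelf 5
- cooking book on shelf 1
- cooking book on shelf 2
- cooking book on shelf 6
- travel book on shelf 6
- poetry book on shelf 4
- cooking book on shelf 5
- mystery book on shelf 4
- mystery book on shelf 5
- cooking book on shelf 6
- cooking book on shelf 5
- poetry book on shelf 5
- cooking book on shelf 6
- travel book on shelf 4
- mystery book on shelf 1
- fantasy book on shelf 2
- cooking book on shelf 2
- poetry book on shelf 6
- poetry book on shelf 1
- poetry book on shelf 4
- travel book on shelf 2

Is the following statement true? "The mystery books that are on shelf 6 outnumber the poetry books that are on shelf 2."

False

|mystery books on shelf 6| = 2.
|poetry books on shelf 2| = 2.
The claim requires 2 > 2, which does not hold.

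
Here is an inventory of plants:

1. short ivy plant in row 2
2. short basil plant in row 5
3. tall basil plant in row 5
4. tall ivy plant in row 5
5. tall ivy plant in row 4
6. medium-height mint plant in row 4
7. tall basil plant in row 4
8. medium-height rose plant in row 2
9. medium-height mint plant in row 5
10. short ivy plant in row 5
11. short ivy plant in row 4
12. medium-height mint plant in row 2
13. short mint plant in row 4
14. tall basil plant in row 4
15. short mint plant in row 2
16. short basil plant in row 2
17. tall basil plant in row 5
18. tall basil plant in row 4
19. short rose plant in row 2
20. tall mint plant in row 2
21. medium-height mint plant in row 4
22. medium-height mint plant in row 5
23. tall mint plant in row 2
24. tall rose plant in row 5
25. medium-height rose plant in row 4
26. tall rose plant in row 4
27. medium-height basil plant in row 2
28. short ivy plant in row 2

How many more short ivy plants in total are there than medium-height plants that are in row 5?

short ivy plants: 4.
medium-height plants in row 5: 2.
4 − 2 = 2.

2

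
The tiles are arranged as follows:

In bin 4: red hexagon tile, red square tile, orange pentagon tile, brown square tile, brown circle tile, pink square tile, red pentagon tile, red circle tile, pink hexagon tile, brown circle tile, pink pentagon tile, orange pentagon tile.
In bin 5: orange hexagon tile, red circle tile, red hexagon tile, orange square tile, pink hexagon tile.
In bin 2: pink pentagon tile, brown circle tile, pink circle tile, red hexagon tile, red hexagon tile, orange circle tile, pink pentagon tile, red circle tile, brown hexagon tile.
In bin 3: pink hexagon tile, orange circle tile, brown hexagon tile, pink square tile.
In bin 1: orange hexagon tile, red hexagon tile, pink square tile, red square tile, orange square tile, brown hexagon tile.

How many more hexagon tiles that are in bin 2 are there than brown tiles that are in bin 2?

hexagon tiles in bin 2: 3.
brown tiles in bin 2: 2.
3 − 2 = 1.

1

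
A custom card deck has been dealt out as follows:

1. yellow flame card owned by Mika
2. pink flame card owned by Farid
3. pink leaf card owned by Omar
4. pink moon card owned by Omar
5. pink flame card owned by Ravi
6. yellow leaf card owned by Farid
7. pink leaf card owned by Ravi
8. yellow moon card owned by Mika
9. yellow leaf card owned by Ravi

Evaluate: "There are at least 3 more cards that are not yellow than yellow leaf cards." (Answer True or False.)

True

|cards that are not yellow| = 5.
|yellow leaf cards| = 2.
The claim requires 5 − 2 = 3 ≥ 3, which holds.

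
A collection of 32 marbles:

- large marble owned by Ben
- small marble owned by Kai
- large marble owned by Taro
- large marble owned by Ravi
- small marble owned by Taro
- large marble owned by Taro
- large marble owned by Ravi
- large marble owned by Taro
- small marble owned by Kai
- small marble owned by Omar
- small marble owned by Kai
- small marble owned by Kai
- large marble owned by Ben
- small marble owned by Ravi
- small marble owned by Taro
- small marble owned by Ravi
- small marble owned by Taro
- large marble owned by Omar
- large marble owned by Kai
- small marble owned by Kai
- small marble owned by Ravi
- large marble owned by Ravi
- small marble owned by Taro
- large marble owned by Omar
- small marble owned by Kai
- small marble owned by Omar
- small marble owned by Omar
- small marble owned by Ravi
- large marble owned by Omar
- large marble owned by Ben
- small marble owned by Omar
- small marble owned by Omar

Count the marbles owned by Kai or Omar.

Kai: 7; Omar: 8; together 7 + 8 = 15.

15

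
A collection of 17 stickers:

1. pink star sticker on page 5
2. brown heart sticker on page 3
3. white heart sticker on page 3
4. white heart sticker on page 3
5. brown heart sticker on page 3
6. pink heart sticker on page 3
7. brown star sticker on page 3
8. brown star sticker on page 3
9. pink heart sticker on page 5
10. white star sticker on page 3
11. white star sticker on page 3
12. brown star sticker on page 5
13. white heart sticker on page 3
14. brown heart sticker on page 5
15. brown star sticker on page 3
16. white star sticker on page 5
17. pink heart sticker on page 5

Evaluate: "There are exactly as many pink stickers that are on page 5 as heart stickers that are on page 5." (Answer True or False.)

True

pink stickers on page 5: 3.
heart stickers on page 5: 3.
The claim requires 3 = 3, which holds.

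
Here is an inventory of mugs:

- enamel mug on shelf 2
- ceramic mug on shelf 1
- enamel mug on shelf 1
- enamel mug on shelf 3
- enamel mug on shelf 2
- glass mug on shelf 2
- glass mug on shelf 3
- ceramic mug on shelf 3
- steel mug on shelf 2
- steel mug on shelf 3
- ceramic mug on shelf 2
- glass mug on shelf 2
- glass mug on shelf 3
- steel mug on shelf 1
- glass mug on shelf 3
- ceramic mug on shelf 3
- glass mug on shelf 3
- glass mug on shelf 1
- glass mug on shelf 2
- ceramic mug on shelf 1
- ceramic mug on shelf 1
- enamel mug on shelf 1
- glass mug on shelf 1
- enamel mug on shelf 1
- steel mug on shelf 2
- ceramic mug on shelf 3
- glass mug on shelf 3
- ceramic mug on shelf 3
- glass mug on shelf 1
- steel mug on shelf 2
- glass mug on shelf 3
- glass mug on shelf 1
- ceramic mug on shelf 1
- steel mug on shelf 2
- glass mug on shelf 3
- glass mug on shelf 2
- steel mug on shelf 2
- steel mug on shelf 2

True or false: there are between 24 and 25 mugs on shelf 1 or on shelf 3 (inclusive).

mugs on shelf 1 or on shelf 3: 25.
The claim requires 24 ≤ 25 ≤ 25, which holds.

True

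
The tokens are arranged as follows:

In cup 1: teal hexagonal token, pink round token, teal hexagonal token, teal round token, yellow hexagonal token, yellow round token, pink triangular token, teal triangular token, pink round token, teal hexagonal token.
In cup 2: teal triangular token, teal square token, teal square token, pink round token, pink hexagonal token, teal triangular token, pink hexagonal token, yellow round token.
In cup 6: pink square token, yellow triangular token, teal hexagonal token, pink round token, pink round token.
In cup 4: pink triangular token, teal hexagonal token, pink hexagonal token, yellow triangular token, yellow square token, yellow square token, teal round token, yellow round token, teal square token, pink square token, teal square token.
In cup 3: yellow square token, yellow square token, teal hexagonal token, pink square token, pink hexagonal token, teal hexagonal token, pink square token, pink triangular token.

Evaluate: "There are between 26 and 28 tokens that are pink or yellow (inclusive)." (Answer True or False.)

tokens that are pink or yellow: 26.
The claim requires 26 ≤ 26 ≤ 28, which holds.

True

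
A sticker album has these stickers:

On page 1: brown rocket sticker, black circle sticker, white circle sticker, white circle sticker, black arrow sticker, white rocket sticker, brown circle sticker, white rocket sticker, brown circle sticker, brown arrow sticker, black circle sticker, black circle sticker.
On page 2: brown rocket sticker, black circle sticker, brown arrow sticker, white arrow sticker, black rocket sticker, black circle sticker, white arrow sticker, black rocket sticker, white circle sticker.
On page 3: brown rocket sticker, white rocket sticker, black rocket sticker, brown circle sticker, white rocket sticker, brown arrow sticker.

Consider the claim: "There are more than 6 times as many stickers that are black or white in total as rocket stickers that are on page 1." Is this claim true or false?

There are 18 stickers that are black or white.
There are 3 rocket stickers on page 1.
The claim requires 18 > 6 × 3 = 18, which does not hold.

False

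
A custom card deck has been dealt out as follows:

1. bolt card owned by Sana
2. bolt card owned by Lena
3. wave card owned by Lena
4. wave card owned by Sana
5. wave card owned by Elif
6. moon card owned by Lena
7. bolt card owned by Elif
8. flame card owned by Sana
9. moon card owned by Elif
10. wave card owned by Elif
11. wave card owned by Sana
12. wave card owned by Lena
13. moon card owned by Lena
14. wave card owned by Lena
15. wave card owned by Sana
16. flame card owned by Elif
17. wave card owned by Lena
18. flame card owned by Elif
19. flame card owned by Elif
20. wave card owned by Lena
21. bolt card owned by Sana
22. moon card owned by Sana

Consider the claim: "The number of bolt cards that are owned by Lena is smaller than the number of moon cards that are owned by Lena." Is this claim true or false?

True

|bolt cards owned by Lena| = 1.
|moon cards owned by Lena| = 2.
The claim requires 1 < 2, which holds.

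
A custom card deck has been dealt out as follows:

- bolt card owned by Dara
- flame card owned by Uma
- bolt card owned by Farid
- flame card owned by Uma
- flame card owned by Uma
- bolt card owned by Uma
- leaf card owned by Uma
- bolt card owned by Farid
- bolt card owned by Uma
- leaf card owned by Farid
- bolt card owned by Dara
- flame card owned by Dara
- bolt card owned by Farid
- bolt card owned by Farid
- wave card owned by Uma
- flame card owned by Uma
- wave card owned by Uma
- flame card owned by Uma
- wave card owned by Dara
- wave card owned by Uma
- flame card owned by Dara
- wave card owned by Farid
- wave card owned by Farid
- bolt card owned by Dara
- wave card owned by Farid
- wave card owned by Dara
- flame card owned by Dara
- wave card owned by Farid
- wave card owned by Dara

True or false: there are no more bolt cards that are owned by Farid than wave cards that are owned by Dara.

False

Count of bolt cards owned by Farid: 4.
Count of wave cards owned by Dara: 3.
The claim requires 4 ≤ 3, which does not hold.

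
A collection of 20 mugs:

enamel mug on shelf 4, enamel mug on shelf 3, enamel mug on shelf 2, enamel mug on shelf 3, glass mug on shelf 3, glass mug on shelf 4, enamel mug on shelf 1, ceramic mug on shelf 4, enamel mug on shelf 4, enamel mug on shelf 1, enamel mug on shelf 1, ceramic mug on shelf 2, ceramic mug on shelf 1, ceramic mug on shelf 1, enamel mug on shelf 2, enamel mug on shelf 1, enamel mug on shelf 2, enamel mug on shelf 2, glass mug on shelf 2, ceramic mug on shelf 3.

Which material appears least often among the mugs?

Counts by material: enamel 12, ceramic 5, glass 3.
The minimum is 3, held uniquely by glass.

glass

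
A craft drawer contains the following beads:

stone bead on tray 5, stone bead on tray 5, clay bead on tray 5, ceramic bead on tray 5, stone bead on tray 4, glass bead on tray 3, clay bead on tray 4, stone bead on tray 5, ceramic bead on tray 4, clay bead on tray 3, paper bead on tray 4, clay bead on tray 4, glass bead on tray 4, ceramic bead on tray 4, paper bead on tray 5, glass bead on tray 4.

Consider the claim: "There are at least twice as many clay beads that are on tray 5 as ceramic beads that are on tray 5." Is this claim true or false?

False

There is 1 clay bead on tray 5.
There is 1 ceramic bead on tray 5.
The claim requires 1 ≥ 2 × 1 = 2, which does not hold.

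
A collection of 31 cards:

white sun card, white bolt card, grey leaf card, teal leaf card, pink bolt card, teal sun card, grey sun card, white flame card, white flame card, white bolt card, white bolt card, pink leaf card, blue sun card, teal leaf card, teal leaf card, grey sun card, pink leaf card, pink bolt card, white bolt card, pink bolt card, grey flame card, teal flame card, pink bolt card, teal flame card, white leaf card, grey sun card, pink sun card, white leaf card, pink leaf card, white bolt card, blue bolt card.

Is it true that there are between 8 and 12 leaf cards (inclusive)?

|leaf cards| = 9.
The claim requires 8 ≤ 9 ≤ 12, which holds.

True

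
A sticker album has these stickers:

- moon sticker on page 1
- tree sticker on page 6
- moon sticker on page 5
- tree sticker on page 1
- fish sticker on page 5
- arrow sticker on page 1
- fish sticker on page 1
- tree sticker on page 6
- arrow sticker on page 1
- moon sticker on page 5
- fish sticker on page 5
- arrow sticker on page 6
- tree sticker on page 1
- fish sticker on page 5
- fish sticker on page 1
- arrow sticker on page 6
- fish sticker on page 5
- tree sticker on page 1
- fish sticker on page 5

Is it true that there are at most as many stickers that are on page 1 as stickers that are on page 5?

There are 8 stickers on page 1.
There are 7 stickers on page 5.
The claim requires 8 ≤ 7, which does not hold.

False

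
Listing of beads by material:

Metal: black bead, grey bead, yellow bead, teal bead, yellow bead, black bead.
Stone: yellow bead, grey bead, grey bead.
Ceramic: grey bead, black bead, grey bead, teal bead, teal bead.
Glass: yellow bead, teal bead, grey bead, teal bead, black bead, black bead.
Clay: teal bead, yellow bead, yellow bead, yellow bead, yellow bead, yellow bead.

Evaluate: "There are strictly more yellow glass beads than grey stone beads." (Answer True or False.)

False

There is 1 yellow glass bead.
There are 2 grey stone beads.
The claim requires 1 > 2, which does not hold.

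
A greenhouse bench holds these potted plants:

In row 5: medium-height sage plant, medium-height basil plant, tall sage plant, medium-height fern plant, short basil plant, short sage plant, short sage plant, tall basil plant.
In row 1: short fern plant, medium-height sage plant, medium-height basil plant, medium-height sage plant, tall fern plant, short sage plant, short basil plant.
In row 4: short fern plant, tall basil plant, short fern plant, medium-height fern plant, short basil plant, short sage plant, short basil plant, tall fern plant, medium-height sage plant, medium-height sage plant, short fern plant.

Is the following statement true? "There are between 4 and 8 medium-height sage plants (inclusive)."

medium-height sage plants: 5.
The claim requires 4 ≤ 5 ≤ 8, which holds.

True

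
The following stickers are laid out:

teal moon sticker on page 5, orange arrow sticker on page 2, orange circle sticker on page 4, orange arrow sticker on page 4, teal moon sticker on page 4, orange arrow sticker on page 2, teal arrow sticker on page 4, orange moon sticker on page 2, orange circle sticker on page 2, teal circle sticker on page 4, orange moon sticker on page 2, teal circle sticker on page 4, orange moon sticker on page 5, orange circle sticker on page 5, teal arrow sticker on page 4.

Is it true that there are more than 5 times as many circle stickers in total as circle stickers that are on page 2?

False

There are 5 circle stickers.
There is 1 circle sticker on page 2.
The claim requires 5 > 5 × 1 = 5, which does not hold.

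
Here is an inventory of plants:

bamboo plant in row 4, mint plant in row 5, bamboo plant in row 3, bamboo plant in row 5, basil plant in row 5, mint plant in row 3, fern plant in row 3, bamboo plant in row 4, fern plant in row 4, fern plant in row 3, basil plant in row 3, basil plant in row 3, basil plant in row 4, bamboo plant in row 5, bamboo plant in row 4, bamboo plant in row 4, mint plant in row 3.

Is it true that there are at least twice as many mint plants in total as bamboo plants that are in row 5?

False

mint plants: 3.
bamboo plants in row 5: 2.
The claim requires 3 ≥ 2 × 2 = 4, which does not hold.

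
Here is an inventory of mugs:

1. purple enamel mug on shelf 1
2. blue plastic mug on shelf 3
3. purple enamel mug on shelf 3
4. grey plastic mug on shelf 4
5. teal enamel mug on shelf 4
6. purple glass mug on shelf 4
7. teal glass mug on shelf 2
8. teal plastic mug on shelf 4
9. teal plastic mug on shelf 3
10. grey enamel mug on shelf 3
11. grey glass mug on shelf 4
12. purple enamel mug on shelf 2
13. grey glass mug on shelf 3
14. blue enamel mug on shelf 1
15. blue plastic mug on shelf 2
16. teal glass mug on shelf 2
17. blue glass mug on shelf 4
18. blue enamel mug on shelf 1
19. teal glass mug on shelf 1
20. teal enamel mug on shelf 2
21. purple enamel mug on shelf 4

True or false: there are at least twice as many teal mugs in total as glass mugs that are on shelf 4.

True

There are 7 teal mugs.
There are 3 glass mugs on shelf 4.
The claim requires 7 ≥ 2 × 3 = 6, which holds.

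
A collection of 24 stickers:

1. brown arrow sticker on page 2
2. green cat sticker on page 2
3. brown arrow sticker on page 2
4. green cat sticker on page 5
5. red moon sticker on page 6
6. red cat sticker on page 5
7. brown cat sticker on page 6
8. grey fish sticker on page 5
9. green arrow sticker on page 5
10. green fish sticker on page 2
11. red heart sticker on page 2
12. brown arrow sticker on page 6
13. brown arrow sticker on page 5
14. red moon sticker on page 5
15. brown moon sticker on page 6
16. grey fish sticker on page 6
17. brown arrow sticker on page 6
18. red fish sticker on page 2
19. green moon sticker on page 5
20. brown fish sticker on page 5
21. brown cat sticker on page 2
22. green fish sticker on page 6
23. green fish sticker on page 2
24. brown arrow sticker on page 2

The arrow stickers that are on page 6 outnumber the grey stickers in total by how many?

arrow stickers on page 6: 2.
grey stickers: 2.
2 − 2 = 0.

0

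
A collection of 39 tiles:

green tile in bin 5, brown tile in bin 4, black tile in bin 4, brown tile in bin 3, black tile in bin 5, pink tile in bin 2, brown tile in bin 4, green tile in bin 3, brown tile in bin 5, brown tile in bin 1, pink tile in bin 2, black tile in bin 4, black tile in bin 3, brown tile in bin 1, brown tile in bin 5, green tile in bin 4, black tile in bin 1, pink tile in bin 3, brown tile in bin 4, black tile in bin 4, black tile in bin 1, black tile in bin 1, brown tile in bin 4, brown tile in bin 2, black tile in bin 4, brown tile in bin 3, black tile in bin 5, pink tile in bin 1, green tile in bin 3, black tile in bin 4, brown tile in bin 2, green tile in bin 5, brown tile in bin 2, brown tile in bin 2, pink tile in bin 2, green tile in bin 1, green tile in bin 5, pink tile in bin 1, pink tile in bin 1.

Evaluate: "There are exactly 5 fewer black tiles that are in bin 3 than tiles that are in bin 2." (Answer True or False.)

False

There is 1 black tile in bin 3.
There are 7 tiles in bin 2.
The claim requires 7 − 1 (= 6) to equal 5, which does not hold.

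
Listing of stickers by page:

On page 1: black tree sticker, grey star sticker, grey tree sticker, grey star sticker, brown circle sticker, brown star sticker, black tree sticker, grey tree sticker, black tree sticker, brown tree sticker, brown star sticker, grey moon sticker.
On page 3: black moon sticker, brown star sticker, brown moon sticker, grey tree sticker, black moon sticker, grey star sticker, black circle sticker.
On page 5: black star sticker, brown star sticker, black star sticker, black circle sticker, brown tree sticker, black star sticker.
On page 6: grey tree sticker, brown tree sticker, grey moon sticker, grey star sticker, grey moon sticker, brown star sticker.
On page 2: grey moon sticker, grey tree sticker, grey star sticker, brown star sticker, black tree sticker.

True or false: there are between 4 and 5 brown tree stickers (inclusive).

False

|brown tree stickers| = 3.
The claim requires 4 ≤ 3 ≤ 5, which does not hold.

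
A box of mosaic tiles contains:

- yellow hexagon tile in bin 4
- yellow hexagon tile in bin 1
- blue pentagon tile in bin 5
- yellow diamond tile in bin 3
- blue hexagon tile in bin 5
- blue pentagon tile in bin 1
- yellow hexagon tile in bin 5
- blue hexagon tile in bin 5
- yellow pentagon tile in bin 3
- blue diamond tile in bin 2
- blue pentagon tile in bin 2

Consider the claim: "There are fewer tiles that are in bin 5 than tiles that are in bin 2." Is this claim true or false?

False

tiles in bin 5: 4.
tiles in bin 2: 2.
The claim requires 4 < 2, which does not hold.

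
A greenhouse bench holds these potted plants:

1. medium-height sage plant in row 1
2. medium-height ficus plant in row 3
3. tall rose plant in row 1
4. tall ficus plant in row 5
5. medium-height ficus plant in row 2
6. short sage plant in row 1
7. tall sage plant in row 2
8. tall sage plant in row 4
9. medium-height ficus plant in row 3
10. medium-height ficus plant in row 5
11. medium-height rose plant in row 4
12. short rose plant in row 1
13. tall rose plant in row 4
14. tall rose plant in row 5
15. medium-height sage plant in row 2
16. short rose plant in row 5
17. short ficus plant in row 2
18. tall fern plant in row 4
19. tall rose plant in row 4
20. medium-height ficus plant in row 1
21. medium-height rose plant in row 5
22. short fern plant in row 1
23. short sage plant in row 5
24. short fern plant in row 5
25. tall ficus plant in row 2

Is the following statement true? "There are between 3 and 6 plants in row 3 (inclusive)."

False

plants in row 3: 2.
The claim requires 3 ≤ 2 ≤ 6, which does not hold.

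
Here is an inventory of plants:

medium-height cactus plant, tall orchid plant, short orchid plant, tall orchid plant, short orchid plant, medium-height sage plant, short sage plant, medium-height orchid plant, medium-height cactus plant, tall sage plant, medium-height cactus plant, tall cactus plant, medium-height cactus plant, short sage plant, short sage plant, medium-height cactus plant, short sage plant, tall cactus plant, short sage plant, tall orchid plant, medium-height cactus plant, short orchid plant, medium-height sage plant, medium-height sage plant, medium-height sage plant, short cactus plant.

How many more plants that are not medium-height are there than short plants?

6

plants that are not medium-height: 15.
short plants: 9.
15 − 9 = 6.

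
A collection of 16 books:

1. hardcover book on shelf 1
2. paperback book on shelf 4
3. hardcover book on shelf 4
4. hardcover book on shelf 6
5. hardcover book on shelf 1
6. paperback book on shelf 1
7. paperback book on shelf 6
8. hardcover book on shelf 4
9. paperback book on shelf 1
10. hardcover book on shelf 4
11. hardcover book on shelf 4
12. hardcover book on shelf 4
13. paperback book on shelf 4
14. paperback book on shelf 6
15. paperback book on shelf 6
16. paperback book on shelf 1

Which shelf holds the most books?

Counts by shelf: shelf 4→7, shelf 1→5, shelf 6→4.
The maximum is 7, held uniquely by shelf 4.

shelf 4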